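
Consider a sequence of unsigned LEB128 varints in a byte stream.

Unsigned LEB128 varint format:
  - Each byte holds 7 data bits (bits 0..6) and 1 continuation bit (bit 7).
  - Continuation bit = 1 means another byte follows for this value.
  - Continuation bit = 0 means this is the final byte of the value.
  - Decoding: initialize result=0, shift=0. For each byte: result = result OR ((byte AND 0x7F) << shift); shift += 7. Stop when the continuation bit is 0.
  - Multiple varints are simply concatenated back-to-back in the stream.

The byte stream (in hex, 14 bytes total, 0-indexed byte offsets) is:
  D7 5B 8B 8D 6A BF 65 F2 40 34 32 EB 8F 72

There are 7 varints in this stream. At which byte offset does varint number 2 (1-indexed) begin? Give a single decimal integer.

Answer: 2

Derivation:
  byte[0]=0xD7 cont=1 payload=0x57=87: acc |= 87<<0 -> acc=87 shift=7
  byte[1]=0x5B cont=0 payload=0x5B=91: acc |= 91<<7 -> acc=11735 shift=14 [end]
Varint 1: bytes[0:2] = D7 5B -> value 11735 (2 byte(s))
  byte[2]=0x8B cont=1 payload=0x0B=11: acc |= 11<<0 -> acc=11 shift=7
  byte[3]=0x8D cont=1 payload=0x0D=13: acc |= 13<<7 -> acc=1675 shift=14
  byte[4]=0x6A cont=0 payload=0x6A=106: acc |= 106<<14 -> acc=1738379 shift=21 [end]
Varint 2: bytes[2:5] = 8B 8D 6A -> value 1738379 (3 byte(s))
  byte[5]=0xBF cont=1 payload=0x3F=63: acc |= 63<<0 -> acc=63 shift=7
  byte[6]=0x65 cont=0 payload=0x65=101: acc |= 101<<7 -> acc=12991 shift=14 [end]
Varint 3: bytes[5:7] = BF 65 -> value 12991 (2 byte(s))
  byte[7]=0xF2 cont=1 payload=0x72=114: acc |= 114<<0 -> acc=114 shift=7
  byte[8]=0x40 cont=0 payload=0x40=64: acc |= 64<<7 -> acc=8306 shift=14 [end]
Varint 4: bytes[7:9] = F2 40 -> value 8306 (2 byte(s))
  byte[9]=0x34 cont=0 payload=0x34=52: acc |= 52<<0 -> acc=52 shift=7 [end]
Varint 5: bytes[9:10] = 34 -> value 52 (1 byte(s))
  byte[10]=0x32 cont=0 payload=0x32=50: acc |= 50<<0 -> acc=50 shift=7 [end]
Varint 6: bytes[10:11] = 32 -> value 50 (1 byte(s))
  byte[11]=0xEB cont=1 payload=0x6B=107: acc |= 107<<0 -> acc=107 shift=7
  byte[12]=0x8F cont=1 payload=0x0F=15: acc |= 15<<7 -> acc=2027 shift=14
  byte[13]=0x72 cont=0 payload=0x72=114: acc |= 114<<14 -> acc=1869803 shift=21 [end]
Varint 7: bytes[11:14] = EB 8F 72 -> value 1869803 (3 byte(s))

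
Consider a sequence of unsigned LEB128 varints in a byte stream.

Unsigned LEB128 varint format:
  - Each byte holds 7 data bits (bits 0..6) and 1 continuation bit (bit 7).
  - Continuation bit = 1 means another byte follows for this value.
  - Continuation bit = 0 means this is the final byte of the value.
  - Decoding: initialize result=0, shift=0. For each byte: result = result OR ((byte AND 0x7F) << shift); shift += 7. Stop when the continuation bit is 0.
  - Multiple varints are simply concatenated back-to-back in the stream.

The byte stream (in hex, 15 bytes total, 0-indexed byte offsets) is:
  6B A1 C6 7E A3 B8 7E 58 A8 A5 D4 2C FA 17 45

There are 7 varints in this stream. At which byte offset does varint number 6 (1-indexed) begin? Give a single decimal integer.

  byte[0]=0x6B cont=0 payload=0x6B=107: acc |= 107<<0 -> acc=107 shift=7 [end]
Varint 1: bytes[0:1] = 6B -> value 107 (1 byte(s))
  byte[1]=0xA1 cont=1 payload=0x21=33: acc |= 33<<0 -> acc=33 shift=7
  byte[2]=0xC6 cont=1 payload=0x46=70: acc |= 70<<7 -> acc=8993 shift=14
  byte[3]=0x7E cont=0 payload=0x7E=126: acc |= 126<<14 -> acc=2073377 shift=21 [end]
Varint 2: bytes[1:4] = A1 C6 7E -> value 2073377 (3 byte(s))
  byte[4]=0xA3 cont=1 payload=0x23=35: acc |= 35<<0 -> acc=35 shift=7
  byte[5]=0xB8 cont=1 payload=0x38=56: acc |= 56<<7 -> acc=7203 shift=14
  byte[6]=0x7E cont=0 payload=0x7E=126: acc |= 126<<14 -> acc=2071587 shift=21 [end]
Varint 3: bytes[4:7] = A3 B8 7E -> value 2071587 (3 byte(s))
  byte[7]=0x58 cont=0 payload=0x58=88: acc |= 88<<0 -> acc=88 shift=7 [end]
Varint 4: bytes[7:8] = 58 -> value 88 (1 byte(s))
  byte[8]=0xA8 cont=1 payload=0x28=40: acc |= 40<<0 -> acc=40 shift=7
  byte[9]=0xA5 cont=1 payload=0x25=37: acc |= 37<<7 -> acc=4776 shift=14
  byte[10]=0xD4 cont=1 payload=0x54=84: acc |= 84<<14 -> acc=1381032 shift=21
  byte[11]=0x2C cont=0 payload=0x2C=44: acc |= 44<<21 -> acc=93655720 shift=28 [end]
Varint 5: bytes[8:12] = A8 A5 D4 2C -> value 93655720 (4 byte(s))
  byte[12]=0xFA cont=1 payload=0x7A=122: acc |= 122<<0 -> acc=122 shift=7
  byte[13]=0x17 cont=0 payload=0x17=23: acc |= 23<<7 -> acc=3066 shift=14 [end]
Varint 6: bytes[12:14] = FA 17 -> value 3066 (2 byte(s))
  byte[14]=0x45 cont=0 payload=0x45=69: acc |= 69<<0 -> acc=69 shift=7 [end]
Varint 7: bytes[14:15] = 45 -> value 69 (1 byte(s))

Answer: 12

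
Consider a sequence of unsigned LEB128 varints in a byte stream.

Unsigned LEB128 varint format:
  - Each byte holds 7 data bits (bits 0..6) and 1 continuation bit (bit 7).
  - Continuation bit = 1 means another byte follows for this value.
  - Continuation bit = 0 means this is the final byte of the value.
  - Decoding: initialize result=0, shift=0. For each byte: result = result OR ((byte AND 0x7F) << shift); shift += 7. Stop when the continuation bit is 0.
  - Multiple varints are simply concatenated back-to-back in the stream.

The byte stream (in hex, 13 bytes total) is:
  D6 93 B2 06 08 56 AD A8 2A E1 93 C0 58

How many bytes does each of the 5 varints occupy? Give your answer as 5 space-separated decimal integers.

Answer: 4 1 1 3 4

Derivation:
  byte[0]=0xD6 cont=1 payload=0x56=86: acc |= 86<<0 -> acc=86 shift=7
  byte[1]=0x93 cont=1 payload=0x13=19: acc |= 19<<7 -> acc=2518 shift=14
  byte[2]=0xB2 cont=1 payload=0x32=50: acc |= 50<<14 -> acc=821718 shift=21
  byte[3]=0x06 cont=0 payload=0x06=6: acc |= 6<<21 -> acc=13404630 shift=28 [end]
Varint 1: bytes[0:4] = D6 93 B2 06 -> value 13404630 (4 byte(s))
  byte[4]=0x08 cont=0 payload=0x08=8: acc |= 8<<0 -> acc=8 shift=7 [end]
Varint 2: bytes[4:5] = 08 -> value 8 (1 byte(s))
  byte[5]=0x56 cont=0 payload=0x56=86: acc |= 86<<0 -> acc=86 shift=7 [end]
Varint 3: bytes[5:6] = 56 -> value 86 (1 byte(s))
  byte[6]=0xAD cont=1 payload=0x2D=45: acc |= 45<<0 -> acc=45 shift=7
  byte[7]=0xA8 cont=1 payload=0x28=40: acc |= 40<<7 -> acc=5165 shift=14
  byte[8]=0x2A cont=0 payload=0x2A=42: acc |= 42<<14 -> acc=693293 shift=21 [end]
Varint 4: bytes[6:9] = AD A8 2A -> value 693293 (3 byte(s))
  byte[9]=0xE1 cont=1 payload=0x61=97: acc |= 97<<0 -> acc=97 shift=7
  byte[10]=0x93 cont=1 payload=0x13=19: acc |= 19<<7 -> acc=2529 shift=14
  byte[11]=0xC0 cont=1 payload=0x40=64: acc |= 64<<14 -> acc=1051105 shift=21
  byte[12]=0x58 cont=0 payload=0x58=88: acc |= 88<<21 -> acc=185600481 shift=28 [end]
Varint 5: bytes[9:13] = E1 93 C0 58 -> value 185600481 (4 byte(s))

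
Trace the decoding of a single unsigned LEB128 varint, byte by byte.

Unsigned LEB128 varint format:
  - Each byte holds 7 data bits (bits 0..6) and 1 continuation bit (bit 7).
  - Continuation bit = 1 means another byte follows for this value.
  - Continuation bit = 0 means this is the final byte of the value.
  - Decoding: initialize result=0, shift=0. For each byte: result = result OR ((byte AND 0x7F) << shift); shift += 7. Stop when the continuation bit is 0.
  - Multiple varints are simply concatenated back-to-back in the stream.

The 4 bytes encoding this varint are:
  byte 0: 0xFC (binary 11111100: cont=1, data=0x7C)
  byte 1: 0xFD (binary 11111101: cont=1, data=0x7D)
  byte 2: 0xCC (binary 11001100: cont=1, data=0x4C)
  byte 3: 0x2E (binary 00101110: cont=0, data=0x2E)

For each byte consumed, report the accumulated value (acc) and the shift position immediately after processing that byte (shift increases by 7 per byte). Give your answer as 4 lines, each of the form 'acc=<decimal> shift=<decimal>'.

Answer: acc=124 shift=7
acc=16124 shift=14
acc=1261308 shift=21
acc=97730300 shift=28

Derivation:
byte 0=0xFC: payload=0x7C=124, contrib = 124<<0 = 124; acc -> 124, shift -> 7
byte 1=0xFD: payload=0x7D=125, contrib = 125<<7 = 16000; acc -> 16124, shift -> 14
byte 2=0xCC: payload=0x4C=76, contrib = 76<<14 = 1245184; acc -> 1261308, shift -> 21
byte 3=0x2E: payload=0x2E=46, contrib = 46<<21 = 96468992; acc -> 97730300, shift -> 28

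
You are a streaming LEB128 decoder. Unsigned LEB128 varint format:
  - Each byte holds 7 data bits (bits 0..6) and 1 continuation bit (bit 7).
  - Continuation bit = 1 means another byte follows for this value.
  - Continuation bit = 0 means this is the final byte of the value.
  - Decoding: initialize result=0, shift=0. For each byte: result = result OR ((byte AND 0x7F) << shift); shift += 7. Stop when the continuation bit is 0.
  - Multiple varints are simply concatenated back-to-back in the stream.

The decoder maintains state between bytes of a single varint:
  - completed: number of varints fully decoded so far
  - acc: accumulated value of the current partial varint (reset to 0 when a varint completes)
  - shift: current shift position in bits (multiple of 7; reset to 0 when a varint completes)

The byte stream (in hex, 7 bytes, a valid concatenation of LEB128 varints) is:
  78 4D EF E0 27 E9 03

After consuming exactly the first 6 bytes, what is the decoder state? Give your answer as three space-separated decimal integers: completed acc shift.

byte[0]=0x78 cont=0 payload=0x78: varint #1 complete (value=120); reset -> completed=1 acc=0 shift=0
byte[1]=0x4D cont=0 payload=0x4D: varint #2 complete (value=77); reset -> completed=2 acc=0 shift=0
byte[2]=0xEF cont=1 payload=0x6F: acc |= 111<<0 -> completed=2 acc=111 shift=7
byte[3]=0xE0 cont=1 payload=0x60: acc |= 96<<7 -> completed=2 acc=12399 shift=14
byte[4]=0x27 cont=0 payload=0x27: varint #3 complete (value=651375); reset -> completed=3 acc=0 shift=0
byte[5]=0xE9 cont=1 payload=0x69: acc |= 105<<0 -> completed=3 acc=105 shift=7

Answer: 3 105 7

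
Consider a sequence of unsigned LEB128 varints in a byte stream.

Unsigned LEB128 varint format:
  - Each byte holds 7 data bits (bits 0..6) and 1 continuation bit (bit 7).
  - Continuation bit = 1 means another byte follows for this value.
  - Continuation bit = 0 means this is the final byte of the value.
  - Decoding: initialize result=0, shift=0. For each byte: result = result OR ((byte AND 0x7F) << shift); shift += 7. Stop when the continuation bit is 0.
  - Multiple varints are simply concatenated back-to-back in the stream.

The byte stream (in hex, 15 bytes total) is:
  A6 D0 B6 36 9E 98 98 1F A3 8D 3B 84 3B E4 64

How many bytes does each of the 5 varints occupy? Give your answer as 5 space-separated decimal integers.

Answer: 4 4 3 2 2

Derivation:
  byte[0]=0xA6 cont=1 payload=0x26=38: acc |= 38<<0 -> acc=38 shift=7
  byte[1]=0xD0 cont=1 payload=0x50=80: acc |= 80<<7 -> acc=10278 shift=14
  byte[2]=0xB6 cont=1 payload=0x36=54: acc |= 54<<14 -> acc=895014 shift=21
  byte[3]=0x36 cont=0 payload=0x36=54: acc |= 54<<21 -> acc=114141222 shift=28 [end]
Varint 1: bytes[0:4] = A6 D0 B6 36 -> value 114141222 (4 byte(s))
  byte[4]=0x9E cont=1 payload=0x1E=30: acc |= 30<<0 -> acc=30 shift=7
  byte[5]=0x98 cont=1 payload=0x18=24: acc |= 24<<7 -> acc=3102 shift=14
  byte[6]=0x98 cont=1 payload=0x18=24: acc |= 24<<14 -> acc=396318 shift=21
  byte[7]=0x1F cont=0 payload=0x1F=31: acc |= 31<<21 -> acc=65408030 shift=28 [end]
Varint 2: bytes[4:8] = 9E 98 98 1F -> value 65408030 (4 byte(s))
  byte[8]=0xA3 cont=1 payload=0x23=35: acc |= 35<<0 -> acc=35 shift=7
  byte[9]=0x8D cont=1 payload=0x0D=13: acc |= 13<<7 -> acc=1699 shift=14
  byte[10]=0x3B cont=0 payload=0x3B=59: acc |= 59<<14 -> acc=968355 shift=21 [end]
Varint 3: bytes[8:11] = A3 8D 3B -> value 968355 (3 byte(s))
  byte[11]=0x84 cont=1 payload=0x04=4: acc |= 4<<0 -> acc=4 shift=7
  byte[12]=0x3B cont=0 payload=0x3B=59: acc |= 59<<7 -> acc=7556 shift=14 [end]
Varint 4: bytes[11:13] = 84 3B -> value 7556 (2 byte(s))
  byte[13]=0xE4 cont=1 payload=0x64=100: acc |= 100<<0 -> acc=100 shift=7
  byte[14]=0x64 cont=0 payload=0x64=100: acc |= 100<<7 -> acc=12900 shift=14 [end]
Varint 5: bytes[13:15] = E4 64 -> value 12900 (2 byte(s))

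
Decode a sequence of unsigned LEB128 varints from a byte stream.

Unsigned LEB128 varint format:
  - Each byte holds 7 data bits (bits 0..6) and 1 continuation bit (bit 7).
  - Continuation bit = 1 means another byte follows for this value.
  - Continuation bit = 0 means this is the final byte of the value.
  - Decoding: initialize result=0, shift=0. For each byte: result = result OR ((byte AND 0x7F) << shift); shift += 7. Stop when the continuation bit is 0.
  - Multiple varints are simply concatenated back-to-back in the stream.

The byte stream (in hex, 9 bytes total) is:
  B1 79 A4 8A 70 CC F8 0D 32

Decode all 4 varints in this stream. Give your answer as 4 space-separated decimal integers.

Answer: 15537 1836324 228428 50

Derivation:
  byte[0]=0xB1 cont=1 payload=0x31=49: acc |= 49<<0 -> acc=49 shift=7
  byte[1]=0x79 cont=0 payload=0x79=121: acc |= 121<<7 -> acc=15537 shift=14 [end]
Varint 1: bytes[0:2] = B1 79 -> value 15537 (2 byte(s))
  byte[2]=0xA4 cont=1 payload=0x24=36: acc |= 36<<0 -> acc=36 shift=7
  byte[3]=0x8A cont=1 payload=0x0A=10: acc |= 10<<7 -> acc=1316 shift=14
  byte[4]=0x70 cont=0 payload=0x70=112: acc |= 112<<14 -> acc=1836324 shift=21 [end]
Varint 2: bytes[2:5] = A4 8A 70 -> value 1836324 (3 byte(s))
  byte[5]=0xCC cont=1 payload=0x4C=76: acc |= 76<<0 -> acc=76 shift=7
  byte[6]=0xF8 cont=1 payload=0x78=120: acc |= 120<<7 -> acc=15436 shift=14
  byte[7]=0x0D cont=0 payload=0x0D=13: acc |= 13<<14 -> acc=228428 shift=21 [end]
Varint 3: bytes[5:8] = CC F8 0D -> value 228428 (3 byte(s))
  byte[8]=0x32 cont=0 payload=0x32=50: acc |= 50<<0 -> acc=50 shift=7 [end]
Varint 4: bytes[8:9] = 32 -> value 50 (1 byte(s))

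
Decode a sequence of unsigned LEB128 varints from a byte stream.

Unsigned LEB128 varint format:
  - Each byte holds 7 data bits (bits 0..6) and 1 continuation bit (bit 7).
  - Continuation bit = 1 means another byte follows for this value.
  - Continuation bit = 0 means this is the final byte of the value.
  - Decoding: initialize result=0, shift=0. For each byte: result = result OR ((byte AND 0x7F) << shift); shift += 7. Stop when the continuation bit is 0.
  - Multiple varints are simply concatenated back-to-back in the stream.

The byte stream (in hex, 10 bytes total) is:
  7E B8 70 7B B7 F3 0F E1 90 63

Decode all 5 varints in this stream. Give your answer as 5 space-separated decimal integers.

Answer: 126 14392 123 260535 1624161

Derivation:
  byte[0]=0x7E cont=0 payload=0x7E=126: acc |= 126<<0 -> acc=126 shift=7 [end]
Varint 1: bytes[0:1] = 7E -> value 126 (1 byte(s))
  byte[1]=0xB8 cont=1 payload=0x38=56: acc |= 56<<0 -> acc=56 shift=7
  byte[2]=0x70 cont=0 payload=0x70=112: acc |= 112<<7 -> acc=14392 shift=14 [end]
Varint 2: bytes[1:3] = B8 70 -> value 14392 (2 byte(s))
  byte[3]=0x7B cont=0 payload=0x7B=123: acc |= 123<<0 -> acc=123 shift=7 [end]
Varint 3: bytes[3:4] = 7B -> value 123 (1 byte(s))
  byte[4]=0xB7 cont=1 payload=0x37=55: acc |= 55<<0 -> acc=55 shift=7
  byte[5]=0xF3 cont=1 payload=0x73=115: acc |= 115<<7 -> acc=14775 shift=14
  byte[6]=0x0F cont=0 payload=0x0F=15: acc |= 15<<14 -> acc=260535 shift=21 [end]
Varint 4: bytes[4:7] = B7 F3 0F -> value 260535 (3 byte(s))
  byte[7]=0xE1 cont=1 payload=0x61=97: acc |= 97<<0 -> acc=97 shift=7
  byte[8]=0x90 cont=1 payload=0x10=16: acc |= 16<<7 -> acc=2145 shift=14
  byte[9]=0x63 cont=0 payload=0x63=99: acc |= 99<<14 -> acc=1624161 shift=21 [end]
Varint 5: bytes[7:10] = E1 90 63 -> value 1624161 (3 byte(s))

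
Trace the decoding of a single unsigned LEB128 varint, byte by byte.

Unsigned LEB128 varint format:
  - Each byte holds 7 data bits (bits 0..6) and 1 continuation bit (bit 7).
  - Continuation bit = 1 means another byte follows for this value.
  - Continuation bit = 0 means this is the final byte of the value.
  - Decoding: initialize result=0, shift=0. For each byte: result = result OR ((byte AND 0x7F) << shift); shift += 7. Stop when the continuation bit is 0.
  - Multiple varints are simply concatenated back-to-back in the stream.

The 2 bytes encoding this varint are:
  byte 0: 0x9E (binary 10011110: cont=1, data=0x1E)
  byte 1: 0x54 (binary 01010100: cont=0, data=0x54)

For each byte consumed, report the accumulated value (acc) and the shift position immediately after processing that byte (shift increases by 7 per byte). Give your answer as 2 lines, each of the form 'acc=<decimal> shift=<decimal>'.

byte 0=0x9E: payload=0x1E=30, contrib = 30<<0 = 30; acc -> 30, shift -> 7
byte 1=0x54: payload=0x54=84, contrib = 84<<7 = 10752; acc -> 10782, shift -> 14

Answer: acc=30 shift=7
acc=10782 shift=14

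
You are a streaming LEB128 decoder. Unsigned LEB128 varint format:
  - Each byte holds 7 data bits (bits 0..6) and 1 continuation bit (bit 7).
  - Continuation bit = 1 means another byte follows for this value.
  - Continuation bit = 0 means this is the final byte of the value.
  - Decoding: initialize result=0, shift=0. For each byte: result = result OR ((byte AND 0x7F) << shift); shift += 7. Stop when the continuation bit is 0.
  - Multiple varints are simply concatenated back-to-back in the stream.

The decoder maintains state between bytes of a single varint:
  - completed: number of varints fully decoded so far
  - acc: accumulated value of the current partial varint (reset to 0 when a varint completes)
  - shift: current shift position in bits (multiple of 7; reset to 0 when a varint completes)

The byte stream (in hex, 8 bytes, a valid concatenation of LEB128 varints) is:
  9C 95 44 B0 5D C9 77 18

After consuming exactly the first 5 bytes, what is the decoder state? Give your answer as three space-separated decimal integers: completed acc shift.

byte[0]=0x9C cont=1 payload=0x1C: acc |= 28<<0 -> completed=0 acc=28 shift=7
byte[1]=0x95 cont=1 payload=0x15: acc |= 21<<7 -> completed=0 acc=2716 shift=14
byte[2]=0x44 cont=0 payload=0x44: varint #1 complete (value=1116828); reset -> completed=1 acc=0 shift=0
byte[3]=0xB0 cont=1 payload=0x30: acc |= 48<<0 -> completed=1 acc=48 shift=7
byte[4]=0x5D cont=0 payload=0x5D: varint #2 complete (value=11952); reset -> completed=2 acc=0 shift=0

Answer: 2 0 0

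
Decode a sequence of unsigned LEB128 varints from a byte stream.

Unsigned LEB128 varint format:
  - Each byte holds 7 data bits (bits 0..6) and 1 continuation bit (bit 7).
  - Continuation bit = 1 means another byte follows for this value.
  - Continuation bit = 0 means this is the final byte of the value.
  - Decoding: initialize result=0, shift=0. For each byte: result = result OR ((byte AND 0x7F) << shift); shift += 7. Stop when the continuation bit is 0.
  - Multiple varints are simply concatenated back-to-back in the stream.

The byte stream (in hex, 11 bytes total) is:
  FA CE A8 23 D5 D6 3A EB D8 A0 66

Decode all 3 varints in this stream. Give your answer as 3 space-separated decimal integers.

Answer: 74065786 961365 214445163

Derivation:
  byte[0]=0xFA cont=1 payload=0x7A=122: acc |= 122<<0 -> acc=122 shift=7
  byte[1]=0xCE cont=1 payload=0x4E=78: acc |= 78<<7 -> acc=10106 shift=14
  byte[2]=0xA8 cont=1 payload=0x28=40: acc |= 40<<14 -> acc=665466 shift=21
  byte[3]=0x23 cont=0 payload=0x23=35: acc |= 35<<21 -> acc=74065786 shift=28 [end]
Varint 1: bytes[0:4] = FA CE A8 23 -> value 74065786 (4 byte(s))
  byte[4]=0xD5 cont=1 payload=0x55=85: acc |= 85<<0 -> acc=85 shift=7
  byte[5]=0xD6 cont=1 payload=0x56=86: acc |= 86<<7 -> acc=11093 shift=14
  byte[6]=0x3A cont=0 payload=0x3A=58: acc |= 58<<14 -> acc=961365 shift=21 [end]
Varint 2: bytes[4:7] = D5 D6 3A -> value 961365 (3 byte(s))
  byte[7]=0xEB cont=1 payload=0x6B=107: acc |= 107<<0 -> acc=107 shift=7
  byte[8]=0xD8 cont=1 payload=0x58=88: acc |= 88<<7 -> acc=11371 shift=14
  byte[9]=0xA0 cont=1 payload=0x20=32: acc |= 32<<14 -> acc=535659 shift=21
  byte[10]=0x66 cont=0 payload=0x66=102: acc |= 102<<21 -> acc=214445163 shift=28 [end]
Varint 3: bytes[7:11] = EB D8 A0 66 -> value 214445163 (4 byte(s))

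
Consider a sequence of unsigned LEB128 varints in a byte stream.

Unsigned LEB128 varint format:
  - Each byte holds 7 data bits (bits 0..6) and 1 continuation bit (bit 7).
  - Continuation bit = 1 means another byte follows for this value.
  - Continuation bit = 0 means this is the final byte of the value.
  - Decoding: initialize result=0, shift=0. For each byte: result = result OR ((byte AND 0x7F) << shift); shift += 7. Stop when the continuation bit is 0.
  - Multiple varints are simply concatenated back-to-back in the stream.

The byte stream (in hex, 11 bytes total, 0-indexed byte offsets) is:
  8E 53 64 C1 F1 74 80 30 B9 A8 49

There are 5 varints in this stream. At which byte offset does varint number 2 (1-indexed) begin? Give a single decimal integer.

Answer: 2

Derivation:
  byte[0]=0x8E cont=1 payload=0x0E=14: acc |= 14<<0 -> acc=14 shift=7
  byte[1]=0x53 cont=0 payload=0x53=83: acc |= 83<<7 -> acc=10638 shift=14 [end]
Varint 1: bytes[0:2] = 8E 53 -> value 10638 (2 byte(s))
  byte[2]=0x64 cont=0 payload=0x64=100: acc |= 100<<0 -> acc=100 shift=7 [end]
Varint 2: bytes[2:3] = 64 -> value 100 (1 byte(s))
  byte[3]=0xC1 cont=1 payload=0x41=65: acc |= 65<<0 -> acc=65 shift=7
  byte[4]=0xF1 cont=1 payload=0x71=113: acc |= 113<<7 -> acc=14529 shift=14
  byte[5]=0x74 cont=0 payload=0x74=116: acc |= 116<<14 -> acc=1915073 shift=21 [end]
Varint 3: bytes[3:6] = C1 F1 74 -> value 1915073 (3 byte(s))
  byte[6]=0x80 cont=1 payload=0x00=0: acc |= 0<<0 -> acc=0 shift=7
  byte[7]=0x30 cont=0 payload=0x30=48: acc |= 48<<7 -> acc=6144 shift=14 [end]
Varint 4: bytes[6:8] = 80 30 -> value 6144 (2 byte(s))
  byte[8]=0xB9 cont=1 payload=0x39=57: acc |= 57<<0 -> acc=57 shift=7
  byte[9]=0xA8 cont=1 payload=0x28=40: acc |= 40<<7 -> acc=5177 shift=14
  byte[10]=0x49 cont=0 payload=0x49=73: acc |= 73<<14 -> acc=1201209 shift=21 [end]
Varint 5: bytes[8:11] = B9 A8 49 -> value 1201209 (3 byte(s))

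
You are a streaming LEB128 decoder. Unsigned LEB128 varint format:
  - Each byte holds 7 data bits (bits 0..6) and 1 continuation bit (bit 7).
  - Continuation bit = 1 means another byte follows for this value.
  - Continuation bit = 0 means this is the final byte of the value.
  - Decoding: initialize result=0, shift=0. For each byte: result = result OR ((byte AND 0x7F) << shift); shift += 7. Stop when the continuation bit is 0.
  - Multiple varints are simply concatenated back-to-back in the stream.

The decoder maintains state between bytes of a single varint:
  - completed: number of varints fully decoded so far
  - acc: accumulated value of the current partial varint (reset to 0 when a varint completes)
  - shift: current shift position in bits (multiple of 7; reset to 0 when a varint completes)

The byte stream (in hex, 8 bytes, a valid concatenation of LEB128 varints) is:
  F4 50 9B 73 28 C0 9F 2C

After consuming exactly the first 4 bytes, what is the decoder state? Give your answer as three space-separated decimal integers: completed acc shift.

Answer: 2 0 0

Derivation:
byte[0]=0xF4 cont=1 payload=0x74: acc |= 116<<0 -> completed=0 acc=116 shift=7
byte[1]=0x50 cont=0 payload=0x50: varint #1 complete (value=10356); reset -> completed=1 acc=0 shift=0
byte[2]=0x9B cont=1 payload=0x1B: acc |= 27<<0 -> completed=1 acc=27 shift=7
byte[3]=0x73 cont=0 payload=0x73: varint #2 complete (value=14747); reset -> completed=2 acc=0 shift=0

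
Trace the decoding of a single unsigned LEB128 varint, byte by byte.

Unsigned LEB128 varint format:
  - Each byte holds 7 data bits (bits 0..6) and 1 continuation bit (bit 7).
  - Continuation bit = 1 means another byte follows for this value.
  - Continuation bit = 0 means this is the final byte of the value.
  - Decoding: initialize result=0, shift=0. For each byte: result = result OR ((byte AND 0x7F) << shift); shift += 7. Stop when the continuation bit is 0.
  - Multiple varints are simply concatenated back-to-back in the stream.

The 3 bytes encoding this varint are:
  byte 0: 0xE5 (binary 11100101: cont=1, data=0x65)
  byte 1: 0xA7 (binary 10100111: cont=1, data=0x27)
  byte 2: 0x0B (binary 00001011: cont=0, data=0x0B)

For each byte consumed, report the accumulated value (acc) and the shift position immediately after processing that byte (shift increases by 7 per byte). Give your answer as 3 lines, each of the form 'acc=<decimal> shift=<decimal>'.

Answer: acc=101 shift=7
acc=5093 shift=14
acc=185317 shift=21

Derivation:
byte 0=0xE5: payload=0x65=101, contrib = 101<<0 = 101; acc -> 101, shift -> 7
byte 1=0xA7: payload=0x27=39, contrib = 39<<7 = 4992; acc -> 5093, shift -> 14
byte 2=0x0B: payload=0x0B=11, contrib = 11<<14 = 180224; acc -> 185317, shift -> 21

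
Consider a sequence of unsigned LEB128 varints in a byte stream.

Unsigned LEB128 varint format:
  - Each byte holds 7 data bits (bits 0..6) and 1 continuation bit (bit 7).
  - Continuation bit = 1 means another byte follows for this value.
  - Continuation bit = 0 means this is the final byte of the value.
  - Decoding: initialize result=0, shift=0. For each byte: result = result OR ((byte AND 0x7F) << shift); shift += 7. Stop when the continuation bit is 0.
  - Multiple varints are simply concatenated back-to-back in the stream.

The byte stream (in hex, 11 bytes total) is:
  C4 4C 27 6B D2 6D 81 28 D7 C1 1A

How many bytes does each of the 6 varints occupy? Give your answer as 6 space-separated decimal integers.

Answer: 2 1 1 2 2 3

Derivation:
  byte[0]=0xC4 cont=1 payload=0x44=68: acc |= 68<<0 -> acc=68 shift=7
  byte[1]=0x4C cont=0 payload=0x4C=76: acc |= 76<<7 -> acc=9796 shift=14 [end]
Varint 1: bytes[0:2] = C4 4C -> value 9796 (2 byte(s))
  byte[2]=0x27 cont=0 payload=0x27=39: acc |= 39<<0 -> acc=39 shift=7 [end]
Varint 2: bytes[2:3] = 27 -> value 39 (1 byte(s))
  byte[3]=0x6B cont=0 payload=0x6B=107: acc |= 107<<0 -> acc=107 shift=7 [end]
Varint 3: bytes[3:4] = 6B -> value 107 (1 byte(s))
  byte[4]=0xD2 cont=1 payload=0x52=82: acc |= 82<<0 -> acc=82 shift=7
  byte[5]=0x6D cont=0 payload=0x6D=109: acc |= 109<<7 -> acc=14034 shift=14 [end]
Varint 4: bytes[4:6] = D2 6D -> value 14034 (2 byte(s))
  byte[6]=0x81 cont=1 payload=0x01=1: acc |= 1<<0 -> acc=1 shift=7
  byte[7]=0x28 cont=0 payload=0x28=40: acc |= 40<<7 -> acc=5121 shift=14 [end]
Varint 5: bytes[6:8] = 81 28 -> value 5121 (2 byte(s))
  byte[8]=0xD7 cont=1 payload=0x57=87: acc |= 87<<0 -> acc=87 shift=7
  byte[9]=0xC1 cont=1 payload=0x41=65: acc |= 65<<7 -> acc=8407 shift=14
  byte[10]=0x1A cont=0 payload=0x1A=26: acc |= 26<<14 -> acc=434391 shift=21 [end]
Varint 6: bytes[8:11] = D7 C1 1A -> value 434391 (3 byte(s))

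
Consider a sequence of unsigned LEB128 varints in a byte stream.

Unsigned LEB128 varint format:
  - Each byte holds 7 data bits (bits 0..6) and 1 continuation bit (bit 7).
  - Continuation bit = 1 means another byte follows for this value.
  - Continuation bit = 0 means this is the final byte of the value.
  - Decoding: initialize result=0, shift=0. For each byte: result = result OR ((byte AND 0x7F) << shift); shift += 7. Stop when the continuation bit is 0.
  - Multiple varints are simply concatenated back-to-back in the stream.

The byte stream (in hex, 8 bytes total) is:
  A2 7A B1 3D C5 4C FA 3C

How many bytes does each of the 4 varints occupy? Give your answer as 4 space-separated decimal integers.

Answer: 2 2 2 2

Derivation:
  byte[0]=0xA2 cont=1 payload=0x22=34: acc |= 34<<0 -> acc=34 shift=7
  byte[1]=0x7A cont=0 payload=0x7A=122: acc |= 122<<7 -> acc=15650 shift=14 [end]
Varint 1: bytes[0:2] = A2 7A -> value 15650 (2 byte(s))
  byte[2]=0xB1 cont=1 payload=0x31=49: acc |= 49<<0 -> acc=49 shift=7
  byte[3]=0x3D cont=0 payload=0x3D=61: acc |= 61<<7 -> acc=7857 shift=14 [end]
Varint 2: bytes[2:4] = B1 3D -> value 7857 (2 byte(s))
  byte[4]=0xC5 cont=1 payload=0x45=69: acc |= 69<<0 -> acc=69 shift=7
  byte[5]=0x4C cont=0 payload=0x4C=76: acc |= 76<<7 -> acc=9797 shift=14 [end]
Varint 3: bytes[4:6] = C5 4C -> value 9797 (2 byte(s))
  byte[6]=0xFA cont=1 payload=0x7A=122: acc |= 122<<0 -> acc=122 shift=7
  byte[7]=0x3C cont=0 payload=0x3C=60: acc |= 60<<7 -> acc=7802 shift=14 [end]
Varint 4: bytes[6:8] = FA 3C -> value 7802 (2 byte(s))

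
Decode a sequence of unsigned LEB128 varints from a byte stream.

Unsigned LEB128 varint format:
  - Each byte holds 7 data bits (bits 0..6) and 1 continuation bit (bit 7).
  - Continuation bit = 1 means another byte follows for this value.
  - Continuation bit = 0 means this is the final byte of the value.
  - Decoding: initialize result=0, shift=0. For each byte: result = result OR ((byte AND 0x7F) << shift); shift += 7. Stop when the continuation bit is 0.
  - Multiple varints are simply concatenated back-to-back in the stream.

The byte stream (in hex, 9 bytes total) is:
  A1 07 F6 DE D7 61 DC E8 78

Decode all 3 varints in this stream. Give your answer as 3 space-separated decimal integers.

Answer: 929 204861302 1979484

Derivation:
  byte[0]=0xA1 cont=1 payload=0x21=33: acc |= 33<<0 -> acc=33 shift=7
  byte[1]=0x07 cont=0 payload=0x07=7: acc |= 7<<7 -> acc=929 shift=14 [end]
Varint 1: bytes[0:2] = A1 07 -> value 929 (2 byte(s))
  byte[2]=0xF6 cont=1 payload=0x76=118: acc |= 118<<0 -> acc=118 shift=7
  byte[3]=0xDE cont=1 payload=0x5E=94: acc |= 94<<7 -> acc=12150 shift=14
  byte[4]=0xD7 cont=1 payload=0x57=87: acc |= 87<<14 -> acc=1437558 shift=21
  byte[5]=0x61 cont=0 payload=0x61=97: acc |= 97<<21 -> acc=204861302 shift=28 [end]
Varint 2: bytes[2:6] = F6 DE D7 61 -> value 204861302 (4 byte(s))
  byte[6]=0xDC cont=1 payload=0x5C=92: acc |= 92<<0 -> acc=92 shift=7
  byte[7]=0xE8 cont=1 payload=0x68=104: acc |= 104<<7 -> acc=13404 shift=14
  byte[8]=0x78 cont=0 payload=0x78=120: acc |= 120<<14 -> acc=1979484 shift=21 [end]
Varint 3: bytes[6:9] = DC E8 78 -> value 1979484 (3 byte(s))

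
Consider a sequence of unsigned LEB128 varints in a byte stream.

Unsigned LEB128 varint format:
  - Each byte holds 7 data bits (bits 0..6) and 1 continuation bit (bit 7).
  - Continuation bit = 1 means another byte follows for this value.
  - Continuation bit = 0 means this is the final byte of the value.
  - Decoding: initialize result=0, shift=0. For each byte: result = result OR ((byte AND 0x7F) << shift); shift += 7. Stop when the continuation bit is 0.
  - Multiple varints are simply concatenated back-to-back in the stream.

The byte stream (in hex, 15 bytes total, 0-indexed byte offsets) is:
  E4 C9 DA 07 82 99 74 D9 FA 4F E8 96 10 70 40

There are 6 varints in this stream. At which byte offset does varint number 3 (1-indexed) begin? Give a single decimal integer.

  byte[0]=0xE4 cont=1 payload=0x64=100: acc |= 100<<0 -> acc=100 shift=7
  byte[1]=0xC9 cont=1 payload=0x49=73: acc |= 73<<7 -> acc=9444 shift=14
  byte[2]=0xDA cont=1 payload=0x5A=90: acc |= 90<<14 -> acc=1484004 shift=21
  byte[3]=0x07 cont=0 payload=0x07=7: acc |= 7<<21 -> acc=16164068 shift=28 [end]
Varint 1: bytes[0:4] = E4 C9 DA 07 -> value 16164068 (4 byte(s))
  byte[4]=0x82 cont=1 payload=0x02=2: acc |= 2<<0 -> acc=2 shift=7
  byte[5]=0x99 cont=1 payload=0x19=25: acc |= 25<<7 -> acc=3202 shift=14
  byte[6]=0x74 cont=0 payload=0x74=116: acc |= 116<<14 -> acc=1903746 shift=21 [end]
Varint 2: bytes[4:7] = 82 99 74 -> value 1903746 (3 byte(s))
  byte[7]=0xD9 cont=1 payload=0x59=89: acc |= 89<<0 -> acc=89 shift=7
  byte[8]=0xFA cont=1 payload=0x7A=122: acc |= 122<<7 -> acc=15705 shift=14
  byte[9]=0x4F cont=0 payload=0x4F=79: acc |= 79<<14 -> acc=1310041 shift=21 [end]
Varint 3: bytes[7:10] = D9 FA 4F -> value 1310041 (3 byte(s))
  byte[10]=0xE8 cont=1 payload=0x68=104: acc |= 104<<0 -> acc=104 shift=7
  byte[11]=0x96 cont=1 payload=0x16=22: acc |= 22<<7 -> acc=2920 shift=14
  byte[12]=0x10 cont=0 payload=0x10=16: acc |= 16<<14 -> acc=265064 shift=21 [end]
Varint 4: bytes[10:13] = E8 96 10 -> value 265064 (3 byte(s))
  byte[13]=0x70 cont=0 payload=0x70=112: acc |= 112<<0 -> acc=112 shift=7 [end]
Varint 5: bytes[13:14] = 70 -> value 112 (1 byte(s))
  byte[14]=0x40 cont=0 payload=0x40=64: acc |= 64<<0 -> acc=64 shift=7 [end]
Varint 6: bytes[14:15] = 40 -> value 64 (1 byte(s))

Answer: 7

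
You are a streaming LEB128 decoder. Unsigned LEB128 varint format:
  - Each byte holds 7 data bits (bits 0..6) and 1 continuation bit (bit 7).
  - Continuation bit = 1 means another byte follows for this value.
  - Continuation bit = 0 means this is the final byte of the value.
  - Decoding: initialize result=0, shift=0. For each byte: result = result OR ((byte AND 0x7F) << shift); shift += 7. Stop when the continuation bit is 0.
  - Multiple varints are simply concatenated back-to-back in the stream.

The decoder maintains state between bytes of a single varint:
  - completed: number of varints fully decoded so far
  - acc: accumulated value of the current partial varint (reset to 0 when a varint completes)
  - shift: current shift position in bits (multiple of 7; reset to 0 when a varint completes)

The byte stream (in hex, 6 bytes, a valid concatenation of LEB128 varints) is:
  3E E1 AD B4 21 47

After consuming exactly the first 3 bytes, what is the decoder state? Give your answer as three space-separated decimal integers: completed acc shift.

byte[0]=0x3E cont=0 payload=0x3E: varint #1 complete (value=62); reset -> completed=1 acc=0 shift=0
byte[1]=0xE1 cont=1 payload=0x61: acc |= 97<<0 -> completed=1 acc=97 shift=7
byte[2]=0xAD cont=1 payload=0x2D: acc |= 45<<7 -> completed=1 acc=5857 shift=14

Answer: 1 5857 14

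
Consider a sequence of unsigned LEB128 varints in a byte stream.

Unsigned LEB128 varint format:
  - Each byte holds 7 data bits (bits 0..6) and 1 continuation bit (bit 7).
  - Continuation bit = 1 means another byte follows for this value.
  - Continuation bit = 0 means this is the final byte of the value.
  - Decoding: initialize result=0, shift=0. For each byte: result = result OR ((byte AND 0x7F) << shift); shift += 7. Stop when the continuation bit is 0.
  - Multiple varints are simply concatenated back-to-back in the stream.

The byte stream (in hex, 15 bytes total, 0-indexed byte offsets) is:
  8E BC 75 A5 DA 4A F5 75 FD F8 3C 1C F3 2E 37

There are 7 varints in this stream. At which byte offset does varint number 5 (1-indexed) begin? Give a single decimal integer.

Answer: 11

Derivation:
  byte[0]=0x8E cont=1 payload=0x0E=14: acc |= 14<<0 -> acc=14 shift=7
  byte[1]=0xBC cont=1 payload=0x3C=60: acc |= 60<<7 -> acc=7694 shift=14
  byte[2]=0x75 cont=0 payload=0x75=117: acc |= 117<<14 -> acc=1924622 shift=21 [end]
Varint 1: bytes[0:3] = 8E BC 75 -> value 1924622 (3 byte(s))
  byte[3]=0xA5 cont=1 payload=0x25=37: acc |= 37<<0 -> acc=37 shift=7
  byte[4]=0xDA cont=1 payload=0x5A=90: acc |= 90<<7 -> acc=11557 shift=14
  byte[5]=0x4A cont=0 payload=0x4A=74: acc |= 74<<14 -> acc=1223973 shift=21 [end]
Varint 2: bytes[3:6] = A5 DA 4A -> value 1223973 (3 byte(s))
  byte[6]=0xF5 cont=1 payload=0x75=117: acc |= 117<<0 -> acc=117 shift=7
  byte[7]=0x75 cont=0 payload=0x75=117: acc |= 117<<7 -> acc=15093 shift=14 [end]
Varint 3: bytes[6:8] = F5 75 -> value 15093 (2 byte(s))
  byte[8]=0xFD cont=1 payload=0x7D=125: acc |= 125<<0 -> acc=125 shift=7
  byte[9]=0xF8 cont=1 payload=0x78=120: acc |= 120<<7 -> acc=15485 shift=14
  byte[10]=0x3C cont=0 payload=0x3C=60: acc |= 60<<14 -> acc=998525 shift=21 [end]
Varint 4: bytes[8:11] = FD F8 3C -> value 998525 (3 byte(s))
  byte[11]=0x1C cont=0 payload=0x1C=28: acc |= 28<<0 -> acc=28 shift=7 [end]
Varint 5: bytes[11:12] = 1C -> value 28 (1 byte(s))
  byte[12]=0xF3 cont=1 payload=0x73=115: acc |= 115<<0 -> acc=115 shift=7
  byte[13]=0x2E cont=0 payload=0x2E=46: acc |= 46<<7 -> acc=6003 shift=14 [end]
Varint 6: bytes[12:14] = F3 2E -> value 6003 (2 byte(s))
  byte[14]=0x37 cont=0 payload=0x37=55: acc |= 55<<0 -> acc=55 shift=7 [end]
Varint 7: bytes[14:15] = 37 -> value 55 (1 byte(s))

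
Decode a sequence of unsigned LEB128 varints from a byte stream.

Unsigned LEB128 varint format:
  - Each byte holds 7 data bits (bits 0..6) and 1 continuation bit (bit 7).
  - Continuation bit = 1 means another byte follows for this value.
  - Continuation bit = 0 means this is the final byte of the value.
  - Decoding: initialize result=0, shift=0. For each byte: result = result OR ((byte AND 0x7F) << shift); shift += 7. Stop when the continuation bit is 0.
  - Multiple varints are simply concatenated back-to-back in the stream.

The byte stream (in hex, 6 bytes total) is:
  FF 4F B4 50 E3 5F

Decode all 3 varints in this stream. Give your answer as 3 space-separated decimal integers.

  byte[0]=0xFF cont=1 payload=0x7F=127: acc |= 127<<0 -> acc=127 shift=7
  byte[1]=0x4F cont=0 payload=0x4F=79: acc |= 79<<7 -> acc=10239 shift=14 [end]
Varint 1: bytes[0:2] = FF 4F -> value 10239 (2 byte(s))
  byte[2]=0xB4 cont=1 payload=0x34=52: acc |= 52<<0 -> acc=52 shift=7
  byte[3]=0x50 cont=0 payload=0x50=80: acc |= 80<<7 -> acc=10292 shift=14 [end]
Varint 2: bytes[2:4] = B4 50 -> value 10292 (2 byte(s))
  byte[4]=0xE3 cont=1 payload=0x63=99: acc |= 99<<0 -> acc=99 shift=7
  byte[5]=0x5F cont=0 payload=0x5F=95: acc |= 95<<7 -> acc=12259 shift=14 [end]
Varint 3: bytes[4:6] = E3 5F -> value 12259 (2 byte(s))

Answer: 10239 10292 12259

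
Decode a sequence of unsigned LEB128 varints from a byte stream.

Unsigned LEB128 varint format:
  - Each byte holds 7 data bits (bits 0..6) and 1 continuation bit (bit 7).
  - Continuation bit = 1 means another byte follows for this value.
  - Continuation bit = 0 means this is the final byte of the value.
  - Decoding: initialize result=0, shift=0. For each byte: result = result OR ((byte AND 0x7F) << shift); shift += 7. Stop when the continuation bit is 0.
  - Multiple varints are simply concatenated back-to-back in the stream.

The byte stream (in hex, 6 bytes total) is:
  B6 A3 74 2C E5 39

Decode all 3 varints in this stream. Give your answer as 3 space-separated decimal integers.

Answer: 1905078 44 7397

Derivation:
  byte[0]=0xB6 cont=1 payload=0x36=54: acc |= 54<<0 -> acc=54 shift=7
  byte[1]=0xA3 cont=1 payload=0x23=35: acc |= 35<<7 -> acc=4534 shift=14
  byte[2]=0x74 cont=0 payload=0x74=116: acc |= 116<<14 -> acc=1905078 shift=21 [end]
Varint 1: bytes[0:3] = B6 A3 74 -> value 1905078 (3 byte(s))
  byte[3]=0x2C cont=0 payload=0x2C=44: acc |= 44<<0 -> acc=44 shift=7 [end]
Varint 2: bytes[3:4] = 2C -> value 44 (1 byte(s))
  byte[4]=0xE5 cont=1 payload=0x65=101: acc |= 101<<0 -> acc=101 shift=7
  byte[5]=0x39 cont=0 payload=0x39=57: acc |= 57<<7 -> acc=7397 shift=14 [end]
Varint 3: bytes[4:6] = E5 39 -> value 7397 (2 byte(s))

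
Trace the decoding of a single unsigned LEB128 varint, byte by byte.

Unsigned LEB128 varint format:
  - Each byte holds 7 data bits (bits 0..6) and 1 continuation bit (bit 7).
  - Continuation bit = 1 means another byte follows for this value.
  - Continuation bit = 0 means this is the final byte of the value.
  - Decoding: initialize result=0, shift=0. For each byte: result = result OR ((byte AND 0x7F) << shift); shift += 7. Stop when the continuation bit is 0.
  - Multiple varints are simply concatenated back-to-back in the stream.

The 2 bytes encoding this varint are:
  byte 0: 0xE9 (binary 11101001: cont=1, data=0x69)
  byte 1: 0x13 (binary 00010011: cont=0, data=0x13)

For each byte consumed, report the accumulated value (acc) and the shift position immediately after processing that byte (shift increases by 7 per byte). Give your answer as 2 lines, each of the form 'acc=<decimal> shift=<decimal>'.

byte 0=0xE9: payload=0x69=105, contrib = 105<<0 = 105; acc -> 105, shift -> 7
byte 1=0x13: payload=0x13=19, contrib = 19<<7 = 2432; acc -> 2537, shift -> 14

Answer: acc=105 shift=7
acc=2537 shift=14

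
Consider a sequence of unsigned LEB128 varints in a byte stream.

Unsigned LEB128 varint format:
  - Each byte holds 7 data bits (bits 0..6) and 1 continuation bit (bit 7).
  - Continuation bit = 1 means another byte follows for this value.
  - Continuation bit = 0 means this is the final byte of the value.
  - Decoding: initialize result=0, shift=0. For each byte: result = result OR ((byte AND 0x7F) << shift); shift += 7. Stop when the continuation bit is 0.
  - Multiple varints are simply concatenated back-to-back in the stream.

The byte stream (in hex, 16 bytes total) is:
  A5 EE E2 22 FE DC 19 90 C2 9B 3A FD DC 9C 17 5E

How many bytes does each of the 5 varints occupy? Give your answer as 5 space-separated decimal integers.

Answer: 4 3 4 4 1

Derivation:
  byte[0]=0xA5 cont=1 payload=0x25=37: acc |= 37<<0 -> acc=37 shift=7
  byte[1]=0xEE cont=1 payload=0x6E=110: acc |= 110<<7 -> acc=14117 shift=14
  byte[2]=0xE2 cont=1 payload=0x62=98: acc |= 98<<14 -> acc=1619749 shift=21
  byte[3]=0x22 cont=0 payload=0x22=34: acc |= 34<<21 -> acc=72922917 shift=28 [end]
Varint 1: bytes[0:4] = A5 EE E2 22 -> value 72922917 (4 byte(s))
  byte[4]=0xFE cont=1 payload=0x7E=126: acc |= 126<<0 -> acc=126 shift=7
  byte[5]=0xDC cont=1 payload=0x5C=92: acc |= 92<<7 -> acc=11902 shift=14
  byte[6]=0x19 cont=0 payload=0x19=25: acc |= 25<<14 -> acc=421502 shift=21 [end]
Varint 2: bytes[4:7] = FE DC 19 -> value 421502 (3 byte(s))
  byte[7]=0x90 cont=1 payload=0x10=16: acc |= 16<<0 -> acc=16 shift=7
  byte[8]=0xC2 cont=1 payload=0x42=66: acc |= 66<<7 -> acc=8464 shift=14
  byte[9]=0x9B cont=1 payload=0x1B=27: acc |= 27<<14 -> acc=450832 shift=21
  byte[10]=0x3A cont=0 payload=0x3A=58: acc |= 58<<21 -> acc=122085648 shift=28 [end]
Varint 3: bytes[7:11] = 90 C2 9B 3A -> value 122085648 (4 byte(s))
  byte[11]=0xFD cont=1 payload=0x7D=125: acc |= 125<<0 -> acc=125 shift=7
  byte[12]=0xDC cont=1 payload=0x5C=92: acc |= 92<<7 -> acc=11901 shift=14
  byte[13]=0x9C cont=1 payload=0x1C=28: acc |= 28<<14 -> acc=470653 shift=21
  byte[14]=0x17 cont=0 payload=0x17=23: acc |= 23<<21 -> acc=48705149 shift=28 [end]
Varint 4: bytes[11:15] = FD DC 9C 17 -> value 48705149 (4 byte(s))
  byte[15]=0x5E cont=0 payload=0x5E=94: acc |= 94<<0 -> acc=94 shift=7 [end]
Varint 5: bytes[15:16] = 5E -> value 94 (1 byte(s))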